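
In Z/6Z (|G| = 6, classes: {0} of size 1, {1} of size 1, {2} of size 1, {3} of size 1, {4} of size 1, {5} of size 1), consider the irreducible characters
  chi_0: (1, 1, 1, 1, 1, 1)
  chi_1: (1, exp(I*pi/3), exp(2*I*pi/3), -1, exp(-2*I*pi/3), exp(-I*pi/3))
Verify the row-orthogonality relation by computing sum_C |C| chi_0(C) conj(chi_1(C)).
Sum = 0; so <chi_0, chi_1> = 0 (distinct irreducibles are orthogonal).

Derivation: Compute term by term over conjugacy classes (|C| * chi_0(C) * conj(chi_1(C))):
  1*(1)*conj(1) + 1*(1)*conj(exp(I*pi/3)) + 1*(1)*conj(exp(2*I*pi/3)) + 1*(1)*conj(-1) + 1*(1)*conj(exp(-2*I*pi/3)) + 1*(1)*conj(exp(-I*pi/3))
  = (1) + (exp(-I*pi/3)) + (exp(-2*I*pi/3)) + (-1) + (exp(2*I*pi/3)) + (exp(I*pi/3))
  = 0.
(Exp terms are combined using exp(i*s)*conj(exp(i*t)) = exp(i*(s-t)), and sums of them are collapsed using the identity that for every m > 1 the m distinct m-th roots of unity sum to 0, e.g. 1 + exp(2*I*pi/3) + exp(-2*I*pi/3) = 0.)
Dividing by |G| = 6 gives 0/6 = 0, matching the row-orthogonality relation <chi_0, chi_1> = [chi_0 = chi_1].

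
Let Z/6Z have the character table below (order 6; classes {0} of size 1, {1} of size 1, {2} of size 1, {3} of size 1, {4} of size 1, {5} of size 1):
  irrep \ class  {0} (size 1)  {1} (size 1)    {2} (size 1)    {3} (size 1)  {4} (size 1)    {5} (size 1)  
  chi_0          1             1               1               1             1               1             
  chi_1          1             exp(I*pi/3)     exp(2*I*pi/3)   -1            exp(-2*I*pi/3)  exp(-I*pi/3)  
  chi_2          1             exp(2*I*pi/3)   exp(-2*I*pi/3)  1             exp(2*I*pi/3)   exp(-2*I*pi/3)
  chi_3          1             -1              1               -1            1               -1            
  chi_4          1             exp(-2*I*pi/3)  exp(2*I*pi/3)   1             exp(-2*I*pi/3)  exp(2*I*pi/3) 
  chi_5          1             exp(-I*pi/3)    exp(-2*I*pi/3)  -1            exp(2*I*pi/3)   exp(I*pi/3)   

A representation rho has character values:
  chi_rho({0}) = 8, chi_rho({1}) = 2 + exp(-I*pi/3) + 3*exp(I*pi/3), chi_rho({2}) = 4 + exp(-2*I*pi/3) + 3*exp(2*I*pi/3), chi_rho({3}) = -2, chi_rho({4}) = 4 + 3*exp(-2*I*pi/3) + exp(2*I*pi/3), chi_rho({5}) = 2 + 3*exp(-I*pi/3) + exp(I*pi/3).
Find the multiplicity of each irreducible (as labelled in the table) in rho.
Multiplicities: chi_0: 3, chi_1: 3, chi_2: 0, chi_3: 1, chi_4: 0, chi_5: 1.

Reasoning: Use <chi_rho, chi> = (1/|G|) sum_C |C| * chi_rho(C) * conj(chi(C)) with |G| = 6 for each irreducible chi in the table:
  <chi_rho, chi_0> = (1/6)[1*(8)*conj(1) + 1*(2 + exp(-I*pi/3) + 3*exp(I*pi/3))*conj(1) + 1*(4 + exp(-2*I*pi/3) + 3*exp(2*I*pi/3))*conj(1) + 1*(-2)*conj(1) + 1*(4 + 3*exp(-2*I*pi/3) + exp(2*I*pi/3))*conj(1) + 1*(2 + 3*exp(-I*pi/3) + exp(I*pi/3))*conj(1)]
      = (1/6)[(8) + (2 + exp(-I*pi/3) + 3*exp(I*pi/3)) + (4 + exp(-2*I*pi/3) + 3*exp(2*I*pi/3)) + (-2) + (4 + 3*exp(-2*I*pi/3) + exp(2*I*pi/3)) + (2 + 3*exp(-I*pi/3) + exp(I*pi/3))] = 18/6 = 3
  <chi_rho, chi_1> = (1/6)[1*(8)*conj(1) + 1*(2 + exp(-I*pi/3) + 3*exp(I*pi/3))*conj(exp(I*pi/3)) + 1*(4 + exp(-2*I*pi/3) + 3*exp(2*I*pi/3))*conj(exp(2*I*pi/3)) + 1*(-2)*conj(-1) + 1*(4 + 3*exp(-2*I*pi/3) + exp(2*I*pi/3))*conj(exp(-2*I*pi/3)) + 1*(2 + 3*exp(-I*pi/3) + exp(I*pi/3))*conj(exp(-I*pi/3))]
      = (1/6)[(8) + (3 + 2*exp(-I*pi/3) + exp(-2*I*pi/3)) + (3 + 4*exp(-2*I*pi/3) + exp(2*I*pi/3)) + (2) + (3 + exp(-2*I*pi/3) + 4*exp(2*I*pi/3)) + (3 + exp(2*I*pi/3) + 2*exp(I*pi/3))] = 18/6 = 3
  <chi_rho, chi_2> = (1/6)[1*(8)*conj(1) + 1*(2 + exp(-I*pi/3) + 3*exp(I*pi/3))*conj(exp(2*I*pi/3)) + 1*(4 + exp(-2*I*pi/3) + 3*exp(2*I*pi/3))*conj(exp(-2*I*pi/3)) + 1*(-2)*conj(1) + 1*(4 + 3*exp(-2*I*pi/3) + exp(2*I*pi/3))*conj(exp(2*I*pi/3)) + 1*(2 + 3*exp(-I*pi/3) + exp(I*pi/3))*conj(exp(-2*I*pi/3))]
      = (1/6)[(8) + (-1 + 3*exp(-I*pi/3) + 2*exp(-2*I*pi/3)) + (1 + 3*exp(-2*I*pi/3) + 4*exp(2*I*pi/3)) + (-2) + (1 + 4*exp(-2*I*pi/3) + 3*exp(2*I*pi/3)) + (-1 + 2*exp(2*I*pi/3) + 3*exp(I*pi/3))] = 0/6 = 0
  <chi_rho, chi_3> = (1/6)[1*(8)*conj(1) + 1*(2 + exp(-I*pi/3) + 3*exp(I*pi/3))*conj(-1) + 1*(4 + exp(-2*I*pi/3) + 3*exp(2*I*pi/3))*conj(1) + 1*(-2)*conj(-1) + 1*(4 + 3*exp(-2*I*pi/3) + exp(2*I*pi/3))*conj(1) + 1*(2 + 3*exp(-I*pi/3) + exp(I*pi/3))*conj(-1)]
      = (1/6)[(8) + (-2 - 3*exp(I*pi/3) - exp(-I*pi/3)) + (4 + exp(-2*I*pi/3) + 3*exp(2*I*pi/3)) + (2) + (4 + 3*exp(-2*I*pi/3) + exp(2*I*pi/3)) + (-2 - exp(I*pi/3) - 3*exp(-I*pi/3))] = 6/6 = 1
  <chi_rho, chi_4> = (1/6)[1*(8)*conj(1) + 1*(2 + exp(-I*pi/3) + 3*exp(I*pi/3))*conj(exp(-2*I*pi/3)) + 1*(4 + exp(-2*I*pi/3) + 3*exp(2*I*pi/3))*conj(exp(2*I*pi/3)) + 1*(-2)*conj(1) + 1*(4 + 3*exp(-2*I*pi/3) + exp(2*I*pi/3))*conj(exp(-2*I*pi/3)) + 1*(2 + 3*exp(-I*pi/3) + exp(I*pi/3))*conj(exp(2*I*pi/3))]
      = (1/6)[(8) + (-3 + exp(I*pi/3) + 2*exp(2*I*pi/3)) + (3 + 4*exp(-2*I*pi/3) + exp(2*I*pi/3)) + (-2) + (3 + exp(-2*I*pi/3) + 4*exp(2*I*pi/3)) + (-3 + 2*exp(-2*I*pi/3) + exp(-I*pi/3))] = 0/6 = 0
  <chi_rho, chi_5> = (1/6)[1*(8)*conj(1) + 1*(2 + exp(-I*pi/3) + 3*exp(I*pi/3))*conj(exp(-I*pi/3)) + 1*(4 + exp(-2*I*pi/3) + 3*exp(2*I*pi/3))*conj(exp(-2*I*pi/3)) + 1*(-2)*conj(-1) + 1*(4 + 3*exp(-2*I*pi/3) + exp(2*I*pi/3))*conj(exp(2*I*pi/3)) + 1*(2 + 3*exp(-I*pi/3) + exp(I*pi/3))*conj(exp(I*pi/3))]
      = (1/6)[(8) + (1 + 2*exp(I*pi/3) + 3*exp(2*I*pi/3)) + (1 + 3*exp(-2*I*pi/3) + 4*exp(2*I*pi/3)) + (2) + (1 + 4*exp(-2*I*pi/3) + 3*exp(2*I*pi/3)) + (1 + 3*exp(-2*I*pi/3) + 2*exp(-I*pi/3))] = 6/6 = 1
(Exp terms are combined using exp(i*s)*conj(exp(i*t)) = exp(i*(s-t)), and sums of them are collapsed using the identity that for every m > 1 the m distinct m-th roots of unity sum to 0, e.g. 1 + exp(2*I*pi/3) + exp(-2*I*pi/3) = 0.)
Dimension check: dim(rho) = sum (mult * dim) = 3*1 + 3*1 + 0*1 + 1*1 + 0*1 + 1*1 = 8 = chi_rho(e) = 8.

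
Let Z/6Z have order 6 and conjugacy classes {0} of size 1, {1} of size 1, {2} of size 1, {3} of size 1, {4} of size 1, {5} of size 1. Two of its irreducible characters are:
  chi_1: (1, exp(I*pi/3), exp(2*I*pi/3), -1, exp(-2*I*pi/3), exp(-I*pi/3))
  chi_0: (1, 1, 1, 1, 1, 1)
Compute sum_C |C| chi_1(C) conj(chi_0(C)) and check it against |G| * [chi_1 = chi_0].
Sum = 0; so <chi_1, chi_0> = 0 (distinct irreducibles are orthogonal).

Reasoning: Compute term by term over conjugacy classes (|C| * chi_1(C) * conj(chi_0(C))):
  1*(1)*conj(1) + 1*(exp(I*pi/3))*conj(1) + 1*(exp(2*I*pi/3))*conj(1) + 1*(-1)*conj(1) + 1*(exp(-2*I*pi/3))*conj(1) + 1*(exp(-I*pi/3))*conj(1)
  = (1) + (exp(I*pi/3)) + (exp(2*I*pi/3)) + (-1) + (exp(-2*I*pi/3)) + (exp(-I*pi/3))
  = 0.
(Exp terms are combined using exp(i*s)*conj(exp(i*t)) = exp(i*(s-t)), and sums of them are collapsed using the identity that for every m > 1 the m distinct m-th roots of unity sum to 0, e.g. 1 + exp(2*I*pi/3) + exp(-2*I*pi/3) = 0.)
Dividing by |G| = 6 gives 0/6 = 0, matching the row-orthogonality relation <chi_1, chi_0> = [chi_1 = chi_0].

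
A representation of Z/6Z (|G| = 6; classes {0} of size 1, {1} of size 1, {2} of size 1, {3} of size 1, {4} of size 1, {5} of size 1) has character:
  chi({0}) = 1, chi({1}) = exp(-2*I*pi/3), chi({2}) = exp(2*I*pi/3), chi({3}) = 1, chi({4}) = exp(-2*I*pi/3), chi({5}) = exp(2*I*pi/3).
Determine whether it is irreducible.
Irreducible: <chi, chi> = 1.

Explanation: <chi, chi> = (1/|G|) sum_C |C| * |chi(C)|^2 = (1/6)[1*|1|^2 + 1*|exp(-2*I*pi/3)|^2 + 1*|exp(2*I*pi/3)|^2 + 1*|1|^2 + 1*|exp(-2*I*pi/3)|^2 + 1*|exp(2*I*pi/3)|^2]
  = (1/6)[(1) + (1) + (1) + (1) + (1) + (1)] = 6/6 = 1.
(Exp terms are combined using exp(i*s)*conj(exp(i*t)) = exp(i*(s-t)), and sums of them are collapsed using the identity that for every m > 1 the m distinct m-th roots of unity sum to 0, e.g. 1 + exp(2*I*pi/3) + exp(-2*I*pi/3) = 0.)
A character is irreducible iff <chi, chi> = 1, so this representation is irreducible.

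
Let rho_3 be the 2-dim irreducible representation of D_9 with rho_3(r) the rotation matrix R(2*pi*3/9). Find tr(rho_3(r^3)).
chi_{rho_3}(r^3) = 2*cos(2*pi*3*3/9) = 2

Justification: rho_3(r^3) is rotation by angle 2*pi*3*3/9, whose trace is 2*cos(2*pi*3*3/9) = 2.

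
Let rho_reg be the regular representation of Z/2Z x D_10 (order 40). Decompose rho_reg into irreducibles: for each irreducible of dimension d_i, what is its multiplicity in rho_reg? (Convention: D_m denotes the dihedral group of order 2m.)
Each irreducible V_i of dimension d_i appears with multiplicity d_i, i.e. rho_reg = (direct sum over all irreducibles V_i) d_i V_i. The irreducible dimensions for Z/2Z x D_10 are 1, 1, 1, 1, 1, 1, 1, 1, 2, 2, 2, 2, 2, 2, 2, 2: 8 irreducibles of dimension 1, each with multiplicity 1; 8 irreducibles of dimension 2, each with multiplicity 2. Total dimension 8*1*1 + 8*2*2 = 40 = |G|.

Solution. General theorem: in the regular representation of a finite group G, each irreducible appears with multiplicity equal to its dimension. Check: dim(rho_reg) = sum d_i^2 = 1 + 1 + 1 + 1 + 1 + 1 + 1 + 1 + 4 + 4 + 4 + 4 + 4 + 4 + 4 + 4 = 40 = |G|.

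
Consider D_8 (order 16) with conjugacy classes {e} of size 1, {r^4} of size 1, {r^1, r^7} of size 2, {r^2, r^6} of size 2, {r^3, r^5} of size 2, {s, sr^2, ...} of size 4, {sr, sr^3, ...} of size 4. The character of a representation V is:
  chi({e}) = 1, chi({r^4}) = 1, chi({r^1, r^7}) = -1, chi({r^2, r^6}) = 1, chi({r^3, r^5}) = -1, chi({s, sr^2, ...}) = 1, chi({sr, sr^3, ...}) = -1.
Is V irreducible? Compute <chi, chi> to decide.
Irreducible: <chi, chi> = 1.

Proof sketch: <chi, chi> = (1/|G|) sum_C |C| * |chi(C)|^2 = (1/16)[1*|1|^2 + 1*|1|^2 + 2*|-1|^2 + 2*|1|^2 + 2*|-1|^2 + 4*|1|^2 + 4*|-1|^2]
  = (1/16)[(1) + (1) + (2) + (2) + (2) + (4) + (4)] = 16/16 = 1.
A character is irreducible iff <chi, chi> = 1, so this representation is irreducible.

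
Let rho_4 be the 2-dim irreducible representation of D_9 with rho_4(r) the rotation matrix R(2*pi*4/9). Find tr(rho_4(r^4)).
chi_{rho_4}(r^4) = 2*cos(2*pi*4*4/9) = 2*cos(4*pi/9)

Explanation: rho_4(r^4) is rotation by angle 2*pi*4*4/9, whose trace is 2*cos(2*pi*4*4/9) = 2*cos(4*pi/9).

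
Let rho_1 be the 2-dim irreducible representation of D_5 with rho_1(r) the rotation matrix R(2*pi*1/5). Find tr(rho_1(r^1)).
chi_{rho_1}(r^1) = 2*cos(2*pi*1*1/5) = -1/2 + sqrt(5)/2

Explanation: rho_1(r^1) is rotation by angle 2*pi*1*1/5, whose trace is 2*cos(2*pi*1*1/5) = -1/2 + sqrt(5)/2.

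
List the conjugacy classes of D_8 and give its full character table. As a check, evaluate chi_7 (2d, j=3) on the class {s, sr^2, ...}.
Conjugacy classes: {e} of size 1, {r^4} of size 1, {r^1, r^7} of size 2, {r^2, r^6} of size 2, {r^3, r^5} of size 2, {s, sr^2, ...} of size 4, {sr, sr^3, ...} of size 4.
Character table:
  irrep \ class              {e} (size 1)  {r^4} (size 1)  {r^1, r^7} (size 2)  {r^2, r^6} (size 2)  {r^3, r^5} (size 2)  {s, sr^2, ...} (size 4)  {sr, sr^3, ...} (size 4)
  chi_1 (triv)               1             1               1                    1                    1                    1                        1                       
  chi_2 (sign: r->1, s->-1)  1             1               1                    1                    1                    -1                       -1                      
  chi_3 (r->-1, s->1)        1             1               -1                   1                    -1                   1                        -1                      
  chi_4 (r->-1, s->-1)       1             1               -1                   1                    -1                   -1                       1                       
  chi_5 (2d, j=1)            2             -2              sqrt(2)              0                    -sqrt(2)             0                        0                       
  chi_6 (2d, j=2)            2             2               0                    -2                   0                    0                        0                       
  chi_7 (2d, j=3)            2             -2              -sqrt(2)             0                    sqrt(2)              0                        0                       

Spot check: chi_7 (2d, j=3) on {s, sr^2, ...} = 0.

Derivation: D_8 has order 2*8 = 16 with 7 conjugacy classes, hence 7 irreducibles. Sum of squared dims 1 + 1 + 1 + 1 + 4 + 4 + 4 = 16 = |G|. Linear characters come from the abelianisation; the 2-dimensional irreps have character r^k -> 2*cos(2*pi*j*k/8), reflections -> 0.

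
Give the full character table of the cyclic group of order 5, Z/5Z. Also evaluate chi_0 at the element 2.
Character table of Z/5Z (irreps indexed chi_0,...,chi_4 with chi_k(m) = zeta_5^(k*m), zeta_5 = exp(2*pi*i/5)):
  irrep \ class  {0} (size 1)  {1} (size 1)    {2} (size 1)    {3} (size 1)    {4} (size 1)  
  chi_0          1             1               1               1               1             
  chi_1          1             exp(2*I*pi/5)   exp(4*I*pi/5)   exp(-4*I*pi/5)  exp(-2*I*pi/5)
  chi_2          1             exp(4*I*pi/5)   exp(-2*I*pi/5)  exp(2*I*pi/5)   exp(-4*I*pi/5)
  chi_3          1             exp(-4*I*pi/5)  exp(2*I*pi/5)   exp(-2*I*pi/5)  exp(4*I*pi/5) 
  chi_4          1             exp(-2*I*pi/5)  exp(-4*I*pi/5)  exp(4*I*pi/5)   exp(2*I*pi/5) 

Spot check: chi_0(2) = zeta_5^(0*2) = zeta_5^0 = 1.

Reasoning: Z/5Z is abelian, so all 5 irreducible complex representations are 1-dimensional. They are given by chi_k(m) = zeta_5^(k*m) for k = 0,...,4. Row orthogonality: sum_m chi_k(m) conj(chi_l(m)) = 5 * [k = l].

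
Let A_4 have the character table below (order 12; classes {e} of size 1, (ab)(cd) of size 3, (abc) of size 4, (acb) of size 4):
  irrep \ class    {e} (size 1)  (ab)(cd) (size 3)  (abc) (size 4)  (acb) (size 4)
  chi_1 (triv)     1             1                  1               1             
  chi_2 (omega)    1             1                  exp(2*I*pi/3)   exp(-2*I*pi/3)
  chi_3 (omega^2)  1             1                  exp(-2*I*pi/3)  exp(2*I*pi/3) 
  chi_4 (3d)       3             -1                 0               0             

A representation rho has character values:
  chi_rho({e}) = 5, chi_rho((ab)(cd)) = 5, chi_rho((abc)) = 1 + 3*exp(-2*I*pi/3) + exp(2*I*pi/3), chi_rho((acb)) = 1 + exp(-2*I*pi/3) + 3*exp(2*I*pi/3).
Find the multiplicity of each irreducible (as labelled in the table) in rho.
Multiplicities: chi_1: 1, chi_2: 1, chi_3: 3, chi_4: 0.

Proof sketch: Use <chi_rho, chi> = (1/|G|) sum_C |C| * chi_rho(C) * conj(chi(C)) with |G| = 12 for each irreducible chi in the table:
  <chi_rho, chi_1> = (1/12)[1*(5)*conj(1) + 3*(5)*conj(1) + 4*(1 + 3*exp(-2*I*pi/3) + exp(2*I*pi/3))*conj(1) + 4*(1 + exp(-2*I*pi/3) + 3*exp(2*I*pi/3))*conj(1)]
      = (1/12)[(5) + (15) + (4 + 12*exp(-2*I*pi/3) + 4*exp(2*I*pi/3)) + (4 + 4*exp(-2*I*pi/3) + 12*exp(2*I*pi/3))] = 12/12 = 1
  <chi_rho, chi_2> = (1/12)[1*(5)*conj(1) + 3*(5)*conj(1) + 4*(1 + 3*exp(-2*I*pi/3) + exp(2*I*pi/3))*conj(exp(2*I*pi/3)) + 4*(1 + exp(-2*I*pi/3) + 3*exp(2*I*pi/3))*conj(exp(-2*I*pi/3))]
      = (1/12)[(5) + (15) + (4 + 4*exp(-2*I*pi/3) + 12*exp(2*I*pi/3)) + (4 + 12*exp(-2*I*pi/3) + 4*exp(2*I*pi/3))] = 12/12 = 1
  <chi_rho, chi_3> = (1/12)[1*(5)*conj(1) + 3*(5)*conj(1) + 4*(1 + 3*exp(-2*I*pi/3) + exp(2*I*pi/3))*conj(exp(-2*I*pi/3)) + 4*(1 + exp(-2*I*pi/3) + 3*exp(2*I*pi/3))*conj(exp(2*I*pi/3))]
      = (1/12)[(5) + (15) + (8) + (8)] = 36/12 = 3
  <chi_rho, chi_4> = (1/12)[1*(5)*conj(3) + 3*(5)*conj(-1) + 4*(1 + 3*exp(-2*I*pi/3) + exp(2*I*pi/3))*conj(0) + 4*(1 + exp(-2*I*pi/3) + 3*exp(2*I*pi/3))*conj(0)]
      = (1/12)[(15) + (-15) + (0) + (0)] = 0/12 = 0
(Exp terms are combined using exp(i*s)*conj(exp(i*t)) = exp(i*(s-t)), and sums of them are collapsed using the identity that for every m > 1 the m distinct m-th roots of unity sum to 0, e.g. 1 + exp(2*I*pi/3) + exp(-2*I*pi/3) = 0.)
Dimension check: dim(rho) = sum (mult * dim) = 1*1 + 1*1 + 3*1 + 0*3 = 5 = chi_rho(e) = 5.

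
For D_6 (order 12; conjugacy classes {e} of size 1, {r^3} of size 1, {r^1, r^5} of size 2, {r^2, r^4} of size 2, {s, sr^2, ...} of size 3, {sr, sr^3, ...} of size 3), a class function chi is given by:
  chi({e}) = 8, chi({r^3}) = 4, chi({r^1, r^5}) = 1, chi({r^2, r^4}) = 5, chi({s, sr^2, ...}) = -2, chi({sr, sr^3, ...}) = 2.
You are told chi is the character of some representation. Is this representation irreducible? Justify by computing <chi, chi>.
Not irreducible (reducible): <chi, chi> = 13 > 1.

Working: <chi, chi> = (1/|G|) sum_C |C| * |chi(C)|^2 = (1/12)[1*|8|^2 + 1*|4|^2 + 2*|1|^2 + 2*|5|^2 + 3*|-2|^2 + 3*|2|^2]
  = (1/12)[(64) + (16) + (2) + (50) + (12) + (12)] = 156/12 = 13.
A character is irreducible iff <chi, chi> = 1, so this representation is reducible.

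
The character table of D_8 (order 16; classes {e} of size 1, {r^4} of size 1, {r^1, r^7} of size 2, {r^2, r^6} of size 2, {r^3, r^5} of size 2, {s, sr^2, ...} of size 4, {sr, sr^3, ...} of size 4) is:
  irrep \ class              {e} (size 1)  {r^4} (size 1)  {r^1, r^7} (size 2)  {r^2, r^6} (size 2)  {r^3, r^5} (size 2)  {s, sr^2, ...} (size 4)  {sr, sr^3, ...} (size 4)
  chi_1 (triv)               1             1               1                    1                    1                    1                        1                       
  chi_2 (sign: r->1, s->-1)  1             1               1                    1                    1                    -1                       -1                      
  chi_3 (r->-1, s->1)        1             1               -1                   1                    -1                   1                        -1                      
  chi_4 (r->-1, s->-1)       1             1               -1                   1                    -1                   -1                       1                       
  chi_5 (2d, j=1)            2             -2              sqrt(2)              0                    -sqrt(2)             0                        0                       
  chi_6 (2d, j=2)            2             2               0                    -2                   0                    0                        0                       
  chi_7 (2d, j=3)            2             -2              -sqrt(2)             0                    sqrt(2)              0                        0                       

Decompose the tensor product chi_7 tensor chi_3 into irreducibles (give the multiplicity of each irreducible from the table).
chi_7 tensor chi_3 = chi_5 (all other irreducibles have multiplicity 0).

Explanation: The character of a tensor product is the pointwise product (chi_7 * chi_3)(C) = chi_7(C) * chi_3(C):
  {e}: (2)*(1), {r^4}: (-2)*(1), {r^1, r^7}: (-sqrt(2))*(-1), {r^2, r^6}: (0)*(1), {r^3, r^5}: (sqrt(2))*(-1), {s, sr^2, ...}: (0)*(1), {sr, sr^3, ...}: (0)*(-1)
so (chi_7 * chi_3) takes values
  {e} -> 2, {r^4} -> -2, {r^1, r^7} -> sqrt(2), {r^2, r^6} -> 0, {r^3, r^5} -> -sqrt(2), {s, sr^2, ...} -> 0, {sr, sr^3, ...} -> 0.
Now take the inner product of this character with each irreducible chi from the table, <chi_7*chi_3, chi> = (1/16) sum_C |C| (chi_7*chi_3)(C) conj(chi(C)):
  <chi_7*chi_3, chi_1> = (1/16)[1*(2)*conj(1) + 1*(-2)*conj(1) + 2*(sqrt(2))*conj(1) + 2*(0)*conj(1) + 2*(-sqrt(2))*conj(1) + 4*(0)*conj(1) + 4*(0)*conj(1)]
      = (1/16)[(2) + (-2) + (2*sqrt(2)) + (0) + (-2*sqrt(2)) + (0) + (0)] = 0/16 = 0
  <chi_7*chi_3, chi_2> = (1/16)[1*(2)*conj(1) + 1*(-2)*conj(1) + 2*(sqrt(2))*conj(1) + 2*(0)*conj(1) + 2*(-sqrt(2))*conj(1) + 4*(0)*conj(-1) + 4*(0)*conj(-1)]
      = (1/16)[(2) + (-2) + (2*sqrt(2)) + (0) + (-2*sqrt(2)) + (0) + (0)] = 0/16 = 0
  <chi_7*chi_3, chi_3> = (1/16)[1*(2)*conj(1) + 1*(-2)*conj(1) + 2*(sqrt(2))*conj(-1) + 2*(0)*conj(1) + 2*(-sqrt(2))*conj(-1) + 4*(0)*conj(1) + 4*(0)*conj(-1)]
      = (1/16)[(2) + (-2) + (-2*sqrt(2)) + (0) + (2*sqrt(2)) + (0) + (0)] = 0/16 = 0
  <chi_7*chi_3, chi_4> = (1/16)[1*(2)*conj(1) + 1*(-2)*conj(1) + 2*(sqrt(2))*conj(-1) + 2*(0)*conj(1) + 2*(-sqrt(2))*conj(-1) + 4*(0)*conj(-1) + 4*(0)*conj(1)]
      = (1/16)[(2) + (-2) + (-2*sqrt(2)) + (0) + (2*sqrt(2)) + (0) + (0)] = 0/16 = 0
  <chi_7*chi_3, chi_5> = (1/16)[1*(2)*conj(2) + 1*(-2)*conj(-2) + 2*(sqrt(2))*conj(sqrt(2)) + 2*(0)*conj(0) + 2*(-sqrt(2))*conj(-sqrt(2)) + 4*(0)*conj(0) + 4*(0)*conj(0)]
      = (1/16)[(4) + (4) + (4) + (0) + (4) + (0) + (0)] = 16/16 = 1
  <chi_7*chi_3, chi_6> = (1/16)[1*(2)*conj(2) + 1*(-2)*conj(2) + 2*(sqrt(2))*conj(0) + 2*(0)*conj(-2) + 2*(-sqrt(2))*conj(0) + 4*(0)*conj(0) + 4*(0)*conj(0)]
      = (1/16)[(4) + (-4) + (0) + (0) + (0) + (0) + (0)] = 0/16 = 0
  <chi_7*chi_3, chi_7> = (1/16)[1*(2)*conj(2) + 1*(-2)*conj(-2) + 2*(sqrt(2))*conj(-sqrt(2)) + 2*(0)*conj(0) + 2*(-sqrt(2))*conj(sqrt(2)) + 4*(0)*conj(0) + 4*(0)*conj(0)]
      = (1/16)[(4) + (4) + (-4) + (0) + (-4) + (0) + (0)] = 0/16 = 0
Hence the multiplicities are chi_5: 1. Dimension check: dim(chi_7)*dim(chi_3) = 2*1 = 2 and sum (mult * dim) = 1*2 = 2.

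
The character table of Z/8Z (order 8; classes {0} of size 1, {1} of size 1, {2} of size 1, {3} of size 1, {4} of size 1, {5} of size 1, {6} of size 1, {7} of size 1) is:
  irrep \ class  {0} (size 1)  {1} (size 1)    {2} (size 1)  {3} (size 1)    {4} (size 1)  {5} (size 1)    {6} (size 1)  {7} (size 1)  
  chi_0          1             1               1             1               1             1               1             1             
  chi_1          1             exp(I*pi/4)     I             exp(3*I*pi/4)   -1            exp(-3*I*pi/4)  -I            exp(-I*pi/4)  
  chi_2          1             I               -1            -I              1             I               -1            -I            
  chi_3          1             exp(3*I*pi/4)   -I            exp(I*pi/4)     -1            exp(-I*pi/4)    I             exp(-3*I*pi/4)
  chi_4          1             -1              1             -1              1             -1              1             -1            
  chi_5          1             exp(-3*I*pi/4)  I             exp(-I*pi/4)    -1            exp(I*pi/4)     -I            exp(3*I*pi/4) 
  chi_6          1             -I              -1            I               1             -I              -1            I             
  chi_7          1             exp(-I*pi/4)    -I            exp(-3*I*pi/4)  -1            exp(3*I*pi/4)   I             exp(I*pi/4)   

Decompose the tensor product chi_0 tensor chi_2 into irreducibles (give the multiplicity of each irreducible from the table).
chi_0 tensor chi_2 = chi_2 (all other irreducibles have multiplicity 0).

Solution. The character of a tensor product is the pointwise product (chi_0 * chi_2)(C) = chi_0(C) * chi_2(C):
  {0}: (1)*(1), {1}: (1)*(I), {2}: (1)*(-1), {3}: (1)*(-I), {4}: (1)*(1), {5}: (1)*(I), {6}: (1)*(-1), {7}: (1)*(-I)
so (chi_0 * chi_2) takes values
  {0} -> 1, {1} -> I, {2} -> -1, {3} -> -I, {4} -> 1, {5} -> I, {6} -> -1, {7} -> -I.
Now take the inner product of this character with each irreducible chi from the table, <chi_0*chi_2, chi> = (1/8) sum_C |C| (chi_0*chi_2)(C) conj(chi(C)):
  <chi_0*chi_2, chi_0> = (1/8)[1*(1)*conj(1) + 1*(I)*conj(1) + 1*(-1)*conj(1) + 1*(-I)*conj(1) + 1*(1)*conj(1) + 1*(I)*conj(1) + 1*(-1)*conj(1) + 1*(-I)*conj(1)]
      = (1/8)[(1) + (I) + (-1) + (-I) + (1) + (I) + (-1) + (-I)] = 0/8 = 0
  <chi_0*chi_2, chi_1> = (1/8)[1*(1)*conj(1) + 1*(I)*conj(exp(I*pi/4)) + 1*(-1)*conj(I) + 1*(-I)*conj(exp(3*I*pi/4)) + 1*(1)*conj(-1) + 1*(I)*conj(exp(-3*I*pi/4)) + 1*(-1)*conj(-I) + 1*(-I)*conj(exp(-I*pi/4))]
      = (1/8)[(1) + (exp(I*pi/4)) + (I) + (-exp(-I*pi/4)) + (-1) + (exp(-3*I*pi/4)) + (-I) + (-exp(3*I*pi/4))] = 0/8 = 0
  <chi_0*chi_2, chi_2> = (1/8)[1*(1)*conj(1) + 1*(I)*conj(I) + 1*(-1)*conj(-1) + 1*(-I)*conj(-I) + 1*(1)*conj(1) + 1*(I)*conj(I) + 1*(-1)*conj(-1) + 1*(-I)*conj(-I)]
      = (1/8)[(1) + (1) + (1) + (1) + (1) + (1) + (1) + (1)] = 8/8 = 1
  <chi_0*chi_2, chi_3> = (1/8)[1*(1)*conj(1) + 1*(I)*conj(exp(3*I*pi/4)) + 1*(-1)*conj(-I) + 1*(-I)*conj(exp(I*pi/4)) + 1*(1)*conj(-1) + 1*(I)*conj(exp(-I*pi/4)) + 1*(-1)*conj(I) + 1*(-I)*conj(exp(-3*I*pi/4))]
      = (1/8)[(1) + (exp(-I*pi/4)) + (-I) + (-exp(I*pi/4)) + (-1) + (exp(3*I*pi/4)) + (I) + (-exp(-3*I*pi/4))] = 0/8 = 0
  <chi_0*chi_2, chi_4> = (1/8)[1*(1)*conj(1) + 1*(I)*conj(-1) + 1*(-1)*conj(1) + 1*(-I)*conj(-1) + 1*(1)*conj(1) + 1*(I)*conj(-1) + 1*(-1)*conj(1) + 1*(-I)*conj(-1)]
      = (1/8)[(1) + (-I) + (-1) + (I) + (1) + (-I) + (-1) + (I)] = 0/8 = 0
  <chi_0*chi_2, chi_5> = (1/8)[1*(1)*conj(1) + 1*(I)*conj(exp(-3*I*pi/4)) + 1*(-1)*conj(I) + 1*(-I)*conj(exp(-I*pi/4)) + 1*(1)*conj(-1) + 1*(I)*conj(exp(I*pi/4)) + 1*(-1)*conj(-I) + 1*(-I)*conj(exp(3*I*pi/4))]
      = (1/8)[(1) + (exp(-3*I*pi/4)) + (I) + (-exp(3*I*pi/4)) + (-1) + (exp(I*pi/4)) + (-I) + (-exp(-I*pi/4))] = 0/8 = 0
  <chi_0*chi_2, chi_6> = (1/8)[1*(1)*conj(1) + 1*(I)*conj(-I) + 1*(-1)*conj(-1) + 1*(-I)*conj(I) + 1*(1)*conj(1) + 1*(I)*conj(-I) + 1*(-1)*conj(-1) + 1*(-I)*conj(I)]
      = (1/8)[(1) + (-1) + (1) + (-1) + (1) + (-1) + (1) + (-1)] = 0/8 = 0
  <chi_0*chi_2, chi_7> = (1/8)[1*(1)*conj(1) + 1*(I)*conj(exp(-I*pi/4)) + 1*(-1)*conj(-I) + 1*(-I)*conj(exp(-3*I*pi/4)) + 1*(1)*conj(-1) + 1*(I)*conj(exp(3*I*pi/4)) + 1*(-1)*conj(I) + 1*(-I)*conj(exp(I*pi/4))]
      = (1/8)[(1) + (exp(3*I*pi/4)) + (-I) + (-exp(-3*I*pi/4)) + (-1) + (exp(-I*pi/4)) + (I) + (-exp(I*pi/4))] = 0/8 = 0
(Exp terms are combined using exp(i*s)*conj(exp(i*t)) = exp(i*(s-t)), and sums of them are collapsed using the identity that for every m > 1 the m distinct m-th roots of unity sum to 0, e.g. 1 + exp(2*I*pi/3) + exp(-2*I*pi/3) = 0.)
Hence the multiplicities are chi_2: 1. Dimension check: dim(chi_0)*dim(chi_2) = 1*1 = 1 and sum (mult * dim) = 1*1 = 1.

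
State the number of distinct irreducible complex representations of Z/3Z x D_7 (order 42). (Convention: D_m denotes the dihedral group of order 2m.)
15

Working: The number of irreducible complex representations of a finite group equals its number of conjugacy classes. For a direct product, #classes(G x H) = #classes(G) * #classes(H). Z/3Z has 3 classes (abelian), D_7 has 5 classes, so 3 * 5 = 15, so Z/3Z x D_7 (order 42) has exactly 15 irreducible complex representations.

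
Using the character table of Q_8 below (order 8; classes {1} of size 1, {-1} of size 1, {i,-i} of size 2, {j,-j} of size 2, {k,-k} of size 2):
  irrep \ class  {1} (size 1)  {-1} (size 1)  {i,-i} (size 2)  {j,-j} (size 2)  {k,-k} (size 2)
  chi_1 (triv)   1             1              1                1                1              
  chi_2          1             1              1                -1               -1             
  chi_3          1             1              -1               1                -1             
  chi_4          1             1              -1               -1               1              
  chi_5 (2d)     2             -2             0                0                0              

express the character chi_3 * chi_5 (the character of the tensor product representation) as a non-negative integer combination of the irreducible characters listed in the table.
chi_3 tensor chi_5 = chi_5 (all other irreducibles have multiplicity 0).

Reasoning: The character of a tensor product is the pointwise product (chi_3 * chi_5)(C) = chi_3(C) * chi_5(C):
  {1}: (1)*(2), {-1}: (1)*(-2), {i,-i}: (-1)*(0), {j,-j}: (1)*(0), {k,-k}: (-1)*(0)
so (chi_3 * chi_5) takes values
  {1} -> 2, {-1} -> -2, {i,-i} -> 0, {j,-j} -> 0, {k,-k} -> 0.
Now take the inner product of this character with each irreducible chi from the table, <chi_3*chi_5, chi> = (1/8) sum_C |C| (chi_3*chi_5)(C) conj(chi(C)):
  <chi_3*chi_5, chi_1> = (1/8)[1*(2)*conj(1) + 1*(-2)*conj(1) + 2*(0)*conj(1) + 2*(0)*conj(1) + 2*(0)*conj(1)]
      = (1/8)[(2) + (-2) + (0) + (0) + (0)] = 0/8 = 0
  <chi_3*chi_5, chi_2> = (1/8)[1*(2)*conj(1) + 1*(-2)*conj(1) + 2*(0)*conj(1) + 2*(0)*conj(-1) + 2*(0)*conj(-1)]
      = (1/8)[(2) + (-2) + (0) + (0) + (0)] = 0/8 = 0
  <chi_3*chi_5, chi_3> = (1/8)[1*(2)*conj(1) + 1*(-2)*conj(1) + 2*(0)*conj(-1) + 2*(0)*conj(1) + 2*(0)*conj(-1)]
      = (1/8)[(2) + (-2) + (0) + (0) + (0)] = 0/8 = 0
  <chi_3*chi_5, chi_4> = (1/8)[1*(2)*conj(1) + 1*(-2)*conj(1) + 2*(0)*conj(-1) + 2*(0)*conj(-1) + 2*(0)*conj(1)]
      = (1/8)[(2) + (-2) + (0) + (0) + (0)] = 0/8 = 0
  <chi_3*chi_5, chi_5> = (1/8)[1*(2)*conj(2) + 1*(-2)*conj(-2) + 2*(0)*conj(0) + 2*(0)*conj(0) + 2*(0)*conj(0)]
      = (1/8)[(4) + (4) + (0) + (0) + (0)] = 8/8 = 1
Hence the multiplicities are chi_5: 1. Dimension check: dim(chi_3)*dim(chi_5) = 1*2 = 2 and sum (mult * dim) = 1*2 = 2.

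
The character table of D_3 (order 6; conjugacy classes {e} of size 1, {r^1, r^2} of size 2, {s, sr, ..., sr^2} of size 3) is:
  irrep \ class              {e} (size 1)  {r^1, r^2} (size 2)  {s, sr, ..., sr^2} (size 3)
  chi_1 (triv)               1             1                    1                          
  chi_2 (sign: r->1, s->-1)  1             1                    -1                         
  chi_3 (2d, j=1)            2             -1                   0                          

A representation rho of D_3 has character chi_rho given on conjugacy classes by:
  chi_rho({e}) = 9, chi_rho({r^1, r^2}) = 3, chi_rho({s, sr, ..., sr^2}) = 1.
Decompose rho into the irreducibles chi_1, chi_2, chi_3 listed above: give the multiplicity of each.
Multiplicities: chi_1: 3, chi_2: 2, chi_3: 2.

Working: Use <chi_rho, chi> = (1/|G|) sum_C |C| * chi_rho(C) * conj(chi(C)) with |G| = 6 for each irreducible chi in the table:
  <chi_rho, chi_1> = (1/6)[1*(9)*conj(1) + 2*(3)*conj(1) + 3*(1)*conj(1)]
      = (1/6)[(9) + (6) + (3)] = 18/6 = 3
  <chi_rho, chi_2> = (1/6)[1*(9)*conj(1) + 2*(3)*conj(1) + 3*(1)*conj(-1)]
      = (1/6)[(9) + (6) + (-3)] = 12/6 = 2
  <chi_rho, chi_3> = (1/6)[1*(9)*conj(2) + 2*(3)*conj(-1) + 3*(1)*conj(0)]
      = (1/6)[(18) + (-6) + (0)] = 12/6 = 2
Dimension check: dim(rho) = sum (mult * dim) = 3*1 + 2*1 + 2*2 = 9 = chi_rho(e) = 9.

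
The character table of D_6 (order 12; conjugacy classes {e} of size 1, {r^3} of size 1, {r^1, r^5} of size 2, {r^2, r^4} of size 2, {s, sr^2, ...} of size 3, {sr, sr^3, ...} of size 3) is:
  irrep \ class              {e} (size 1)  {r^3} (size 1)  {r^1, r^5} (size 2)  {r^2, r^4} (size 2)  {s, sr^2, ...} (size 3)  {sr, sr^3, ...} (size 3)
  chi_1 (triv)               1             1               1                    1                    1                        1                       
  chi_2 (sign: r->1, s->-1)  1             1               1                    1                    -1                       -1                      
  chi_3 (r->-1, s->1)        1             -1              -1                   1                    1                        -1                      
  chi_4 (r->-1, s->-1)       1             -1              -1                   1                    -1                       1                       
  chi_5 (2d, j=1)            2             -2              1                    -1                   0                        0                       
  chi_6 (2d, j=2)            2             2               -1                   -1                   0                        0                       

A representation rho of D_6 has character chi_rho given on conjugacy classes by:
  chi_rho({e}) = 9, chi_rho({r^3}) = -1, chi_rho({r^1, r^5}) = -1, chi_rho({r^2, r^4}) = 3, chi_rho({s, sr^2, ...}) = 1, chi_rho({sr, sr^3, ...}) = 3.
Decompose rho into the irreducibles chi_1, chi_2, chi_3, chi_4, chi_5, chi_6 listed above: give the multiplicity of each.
Multiplicities: chi_1: 2, chi_2: 0, chi_3: 1, chi_4: 2, chi_5: 1, chi_6: 1.

Solution. Use <chi_rho, chi> = (1/|G|) sum_C |C| * chi_rho(C) * conj(chi(C)) with |G| = 12 for each irreducible chi in the table:
  <chi_rho, chi_1> = (1/12)[1*(9)*conj(1) + 1*(-1)*conj(1) + 2*(-1)*conj(1) + 2*(3)*conj(1) + 3*(1)*conj(1) + 3*(3)*conj(1)]
      = (1/12)[(9) + (-1) + (-2) + (6) + (3) + (9)] = 24/12 = 2
  <chi_rho, chi_2> = (1/12)[1*(9)*conj(1) + 1*(-1)*conj(1) + 2*(-1)*conj(1) + 2*(3)*conj(1) + 3*(1)*conj(-1) + 3*(3)*conj(-1)]
      = (1/12)[(9) + (-1) + (-2) + (6) + (-3) + (-9)] = 0/12 = 0
  <chi_rho, chi_3> = (1/12)[1*(9)*conj(1) + 1*(-1)*conj(-1) + 2*(-1)*conj(-1) + 2*(3)*conj(1) + 3*(1)*conj(1) + 3*(3)*conj(-1)]
      = (1/12)[(9) + (1) + (2) + (6) + (3) + (-9)] = 12/12 = 1
  <chi_rho, chi_4> = (1/12)[1*(9)*conj(1) + 1*(-1)*conj(-1) + 2*(-1)*conj(-1) + 2*(3)*conj(1) + 3*(1)*conj(-1) + 3*(3)*conj(1)]
      = (1/12)[(9) + (1) + (2) + (6) + (-3) + (9)] = 24/12 = 2
  <chi_rho, chi_5> = (1/12)[1*(9)*conj(2) + 1*(-1)*conj(-2) + 2*(-1)*conj(1) + 2*(3)*conj(-1) + 3*(1)*conj(0) + 3*(3)*conj(0)]
      = (1/12)[(18) + (2) + (-2) + (-6) + (0) + (0)] = 12/12 = 1
  <chi_rho, chi_6> = (1/12)[1*(9)*conj(2) + 1*(-1)*conj(2) + 2*(-1)*conj(-1) + 2*(3)*conj(-1) + 3*(1)*conj(0) + 3*(3)*conj(0)]
      = (1/12)[(18) + (-2) + (2) + (-6) + (0) + (0)] = 12/12 = 1
Dimension check: dim(rho) = sum (mult * dim) = 2*1 + 0*1 + 1*1 + 2*1 + 1*2 + 1*2 = 9 = chi_rho(e) = 9.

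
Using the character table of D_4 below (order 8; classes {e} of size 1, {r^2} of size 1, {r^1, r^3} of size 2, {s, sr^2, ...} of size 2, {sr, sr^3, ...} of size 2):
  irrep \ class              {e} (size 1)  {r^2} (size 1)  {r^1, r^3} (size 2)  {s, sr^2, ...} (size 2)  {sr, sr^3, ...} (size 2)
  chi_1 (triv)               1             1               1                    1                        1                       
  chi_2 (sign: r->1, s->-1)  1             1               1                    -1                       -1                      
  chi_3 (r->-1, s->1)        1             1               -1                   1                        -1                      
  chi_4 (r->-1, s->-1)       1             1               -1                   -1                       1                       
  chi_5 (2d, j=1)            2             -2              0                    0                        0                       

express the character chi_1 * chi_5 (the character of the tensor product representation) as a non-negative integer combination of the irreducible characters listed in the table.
chi_1 tensor chi_5 = chi_5 (all other irreducibles have multiplicity 0).

Working: The character of a tensor product is the pointwise product (chi_1 * chi_5)(C) = chi_1(C) * chi_5(C):
  {e}: (1)*(2), {r^2}: (1)*(-2), {r^1, r^3}: (1)*(0), {s, sr^2, ...}: (1)*(0), {sr, sr^3, ...}: (1)*(0)
so (chi_1 * chi_5) takes values
  {e} -> 2, {r^2} -> -2, {r^1, r^3} -> 0, {s, sr^2, ...} -> 0, {sr, sr^3, ...} -> 0.
Now take the inner product of this character with each irreducible chi from the table, <chi_1*chi_5, chi> = (1/8) sum_C |C| (chi_1*chi_5)(C) conj(chi(C)):
  <chi_1*chi_5, chi_1> = (1/8)[1*(2)*conj(1) + 1*(-2)*conj(1) + 2*(0)*conj(1) + 2*(0)*conj(1) + 2*(0)*conj(1)]
      = (1/8)[(2) + (-2) + (0) + (0) + (0)] = 0/8 = 0
  <chi_1*chi_5, chi_2> = (1/8)[1*(2)*conj(1) + 1*(-2)*conj(1) + 2*(0)*conj(1) + 2*(0)*conj(-1) + 2*(0)*conj(-1)]
      = (1/8)[(2) + (-2) + (0) + (0) + (0)] = 0/8 = 0
  <chi_1*chi_5, chi_3> = (1/8)[1*(2)*conj(1) + 1*(-2)*conj(1) + 2*(0)*conj(-1) + 2*(0)*conj(1) + 2*(0)*conj(-1)]
      = (1/8)[(2) + (-2) + (0) + (0) + (0)] = 0/8 = 0
  <chi_1*chi_5, chi_4> = (1/8)[1*(2)*conj(1) + 1*(-2)*conj(1) + 2*(0)*conj(-1) + 2*(0)*conj(-1) + 2*(0)*conj(1)]
      = (1/8)[(2) + (-2) + (0) + (0) + (0)] = 0/8 = 0
  <chi_1*chi_5, chi_5> = (1/8)[1*(2)*conj(2) + 1*(-2)*conj(-2) + 2*(0)*conj(0) + 2*(0)*conj(0) + 2*(0)*conj(0)]
      = (1/8)[(4) + (4) + (0) + (0) + (0)] = 8/8 = 1
Hence the multiplicities are chi_5: 1. Dimension check: dim(chi_1)*dim(chi_5) = 1*2 = 2 and sum (mult * dim) = 1*2 = 2.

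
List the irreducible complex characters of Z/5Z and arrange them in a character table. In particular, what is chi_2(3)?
Character table of Z/5Z (irreps indexed chi_0,...,chi_4 with chi_k(m) = zeta_5^(k*m), zeta_5 = exp(2*pi*i/5)):
  irrep \ class  {0} (size 1)  {1} (size 1)    {2} (size 1)    {3} (size 1)    {4} (size 1)  
  chi_0          1             1               1               1               1             
  chi_1          1             exp(2*I*pi/5)   exp(4*I*pi/5)   exp(-4*I*pi/5)  exp(-2*I*pi/5)
  chi_2          1             exp(4*I*pi/5)   exp(-2*I*pi/5)  exp(2*I*pi/5)   exp(-4*I*pi/5)
  chi_3          1             exp(-4*I*pi/5)  exp(2*I*pi/5)   exp(-2*I*pi/5)  exp(4*I*pi/5) 
  chi_4          1             exp(-2*I*pi/5)  exp(-4*I*pi/5)  exp(4*I*pi/5)   exp(2*I*pi/5) 

Spot check: chi_2(3) = zeta_5^(2*3) = zeta_5^6 = exp(2*I*pi/5).

Z/5Z is abelian, so all 5 irreducible complex representations are 1-dimensional. They are given by chi_k(m) = zeta_5^(k*m) for k = 0,...,4. Row orthogonality: sum_m chi_k(m) conj(chi_l(m)) = 5 * [k = l].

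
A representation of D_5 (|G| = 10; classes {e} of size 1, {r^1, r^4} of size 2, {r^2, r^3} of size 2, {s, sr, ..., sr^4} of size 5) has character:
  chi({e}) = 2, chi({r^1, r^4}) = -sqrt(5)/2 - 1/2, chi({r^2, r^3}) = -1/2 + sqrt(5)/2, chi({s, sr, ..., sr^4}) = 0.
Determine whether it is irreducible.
Irreducible: <chi, chi> = 1.

Solution. <chi, chi> = (1/|G|) sum_C |C| * |chi(C)|^2 = (1/10)[1*|2|^2 + 2*|-sqrt(5)/2 - 1/2|^2 + 2*|-1/2 + sqrt(5)/2|^2 + 5*|0|^2]
  = (1/10)[(4) + (sqrt(5) + 3) + (3 - sqrt(5)) + (0)] = 10/10 = 1.
A character is irreducible iff <chi, chi> = 1, so this representation is irreducible.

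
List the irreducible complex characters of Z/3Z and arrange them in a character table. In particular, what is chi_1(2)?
Character table of Z/3Z (irreps indexed chi_0,...,chi_2 with chi_k(m) = zeta_3^(k*m), zeta_3 = exp(2*pi*i/3)):
  irrep \ class  {0} (size 1)  {1} (size 1)    {2} (size 1)  
  chi_0          1             1               1             
  chi_1          1             exp(2*I*pi/3)   exp(-2*I*pi/3)
  chi_2          1             exp(-2*I*pi/3)  exp(2*I*pi/3) 

Spot check: chi_1(2) = zeta_3^(1*2) = zeta_3^2 = exp(-2*I*pi/3).

Reasoning: Z/3Z is abelian, so all 3 irreducible complex representations are 1-dimensional. They are given by chi_k(m) = zeta_3^(k*m) for k = 0,...,2. Row orthogonality: sum_m chi_k(m) conj(chi_l(m)) = 3 * [k = l].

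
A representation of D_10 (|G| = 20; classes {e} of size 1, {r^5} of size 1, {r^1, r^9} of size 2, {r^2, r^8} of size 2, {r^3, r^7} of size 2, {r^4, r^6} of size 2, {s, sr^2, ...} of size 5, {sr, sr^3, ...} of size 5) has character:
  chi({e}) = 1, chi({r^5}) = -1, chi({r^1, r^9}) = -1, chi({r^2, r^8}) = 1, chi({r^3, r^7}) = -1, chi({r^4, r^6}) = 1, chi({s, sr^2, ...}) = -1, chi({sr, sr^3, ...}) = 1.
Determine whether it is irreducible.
Irreducible: <chi, chi> = 1.

<chi, chi> = (1/|G|) sum_C |C| * |chi(C)|^2 = (1/20)[1*|1|^2 + 1*|-1|^2 + 2*|-1|^2 + 2*|1|^2 + 2*|-1|^2 + 2*|1|^2 + 5*|-1|^2 + 5*|1|^2]
  = (1/20)[(1) + (1) + (2) + (2) + (2) + (2) + (5) + (5)] = 20/20 = 1.
A character is irreducible iff <chi, chi> = 1, so this representation is irreducible.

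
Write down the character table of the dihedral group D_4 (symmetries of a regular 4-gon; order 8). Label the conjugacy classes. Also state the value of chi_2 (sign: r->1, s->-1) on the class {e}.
Conjugacy classes: {e} of size 1, {r^2} of size 1, {r^1, r^3} of size 2, {s, sr^2, ...} of size 2, {sr, sr^3, ...} of size 2.
Character table:
  irrep \ class              {e} (size 1)  {r^2} (size 1)  {r^1, r^3} (size 2)  {s, sr^2, ...} (size 2)  {sr, sr^3, ...} (size 2)
  chi_1 (triv)               1             1               1                    1                        1                       
  chi_2 (sign: r->1, s->-1)  1             1               1                    -1                       -1                      
  chi_3 (r->-1, s->1)        1             1               -1                   1                        -1                      
  chi_4 (r->-1, s->-1)       1             1               -1                   -1                       1                       
  chi_5 (2d, j=1)            2             -2              0                    0                        0                       

Spot check: chi_2 (sign: r->1, s->-1) on {e} = 1.

Working: D_4 has order 2*4 = 8 with 5 conjugacy classes, hence 5 irreducibles. Sum of squared dims 1 + 1 + 1 + 1 + 4 = 8 = |G|. Linear characters come from the abelianisation; the 2-dimensional irreps have character r^k -> 2*cos(2*pi*j*k/4), reflections -> 0.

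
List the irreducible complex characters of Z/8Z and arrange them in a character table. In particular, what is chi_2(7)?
Character table of Z/8Z (irreps indexed chi_0,...,chi_7 with chi_k(m) = zeta_8^(k*m), zeta_8 = exp(2*pi*i/8)):
  irrep \ class  {0} (size 1)  {1} (size 1)    {2} (size 1)  {3} (size 1)    {4} (size 1)  {5} (size 1)    {6} (size 1)  {7} (size 1)  
  chi_0          1             1               1             1               1             1               1             1             
  chi_1          1             exp(I*pi/4)     I             exp(3*I*pi/4)   -1            exp(-3*I*pi/4)  -I            exp(-I*pi/4)  
  chi_2          1             I               -1            -I              1             I               -1            -I            
  chi_3          1             exp(3*I*pi/4)   -I            exp(I*pi/4)     -1            exp(-I*pi/4)    I             exp(-3*I*pi/4)
  chi_4          1             -1              1             -1              1             -1              1             -1            
  chi_5          1             exp(-3*I*pi/4)  I             exp(-I*pi/4)    -1            exp(I*pi/4)     -I            exp(3*I*pi/4) 
  chi_6          1             -I              -1            I               1             -I              -1            I             
  chi_7          1             exp(-I*pi/4)    -I            exp(-3*I*pi/4)  -1            exp(3*I*pi/4)   I             exp(I*pi/4)   

Spot check: chi_2(7) = zeta_8^(2*7) = zeta_8^14 = -I.

Details: Z/8Z is abelian, so all 8 irreducible complex representations are 1-dimensional. They are given by chi_k(m) = zeta_8^(k*m) for k = 0,...,7. Row orthogonality: sum_m chi_k(m) conj(chi_l(m)) = 8 * [k = l].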